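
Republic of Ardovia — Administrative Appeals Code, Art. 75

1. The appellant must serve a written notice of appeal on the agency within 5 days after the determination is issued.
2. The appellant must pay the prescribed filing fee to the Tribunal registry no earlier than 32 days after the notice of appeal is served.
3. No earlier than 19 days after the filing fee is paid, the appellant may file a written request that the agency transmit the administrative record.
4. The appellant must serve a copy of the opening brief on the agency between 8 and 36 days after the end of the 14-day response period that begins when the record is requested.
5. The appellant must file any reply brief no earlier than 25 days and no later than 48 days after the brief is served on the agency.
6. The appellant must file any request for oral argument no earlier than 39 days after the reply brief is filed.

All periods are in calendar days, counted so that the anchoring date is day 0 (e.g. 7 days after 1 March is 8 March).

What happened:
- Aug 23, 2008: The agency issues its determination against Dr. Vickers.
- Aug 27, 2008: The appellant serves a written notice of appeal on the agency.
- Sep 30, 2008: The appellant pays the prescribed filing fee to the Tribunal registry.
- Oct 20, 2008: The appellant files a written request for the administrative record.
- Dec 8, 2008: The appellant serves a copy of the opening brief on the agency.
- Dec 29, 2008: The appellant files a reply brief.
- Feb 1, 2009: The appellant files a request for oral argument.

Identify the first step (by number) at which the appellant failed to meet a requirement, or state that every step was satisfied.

Step 5

Step 1 — counting 5 days from Aug 23, 2008 (when the determination is issued) gives a deadline of Aug 28, 2008; completed Aug 27, 2008, before the deadline.
Step 2 — must wait 32 days from Aug 27, 2008 (when the notice of appeal is served), so not before Sep 28, 2008; done Sep 30, 2008 — permitted.
Step 3 — must wait 19 days from Sep 30, 2008 (when the filing fee is paid), so not before Oct 19, 2008; Oct 20, 2008 is on or after that date.
Step 4 — 8 and 36 days from Nov 3, 2008 (end of the 14-day response period, which began when the record is requested on Oct 20, 2008) are Nov 11, 2008 and Dec 9, 2008 respectively; Dec 8, 2008 falls inside that range.
Step 5 — 25 and 48 days from Dec 8, 2008 (when the brief is served on the agency) are Jan 2, 2009 and Jan 25, 2009 respectively; Dec 29, 2008 is 4 days too early.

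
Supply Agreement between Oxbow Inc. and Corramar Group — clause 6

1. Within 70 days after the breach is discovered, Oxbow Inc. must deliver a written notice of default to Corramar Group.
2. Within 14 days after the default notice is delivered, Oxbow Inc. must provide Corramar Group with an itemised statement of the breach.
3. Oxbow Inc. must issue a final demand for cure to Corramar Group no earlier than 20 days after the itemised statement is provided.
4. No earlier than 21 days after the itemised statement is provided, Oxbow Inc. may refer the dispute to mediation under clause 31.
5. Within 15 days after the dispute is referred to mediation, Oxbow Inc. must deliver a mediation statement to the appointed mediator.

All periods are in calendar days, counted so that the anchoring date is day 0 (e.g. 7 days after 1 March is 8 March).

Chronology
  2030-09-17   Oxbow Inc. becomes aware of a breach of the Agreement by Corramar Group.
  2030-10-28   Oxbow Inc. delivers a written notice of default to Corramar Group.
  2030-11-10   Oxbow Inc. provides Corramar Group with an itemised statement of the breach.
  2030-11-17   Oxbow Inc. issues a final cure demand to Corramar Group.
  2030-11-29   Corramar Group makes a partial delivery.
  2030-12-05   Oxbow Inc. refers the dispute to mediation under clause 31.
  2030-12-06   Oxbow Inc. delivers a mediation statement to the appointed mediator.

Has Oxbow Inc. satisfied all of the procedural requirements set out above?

No

(1) due by 2030-09-17 + 70 days = 2030-11-26; completed 2030-10-28, before the deadline.
(2) due by 2030-10-28 + 14 days = 2030-11-11; 2030-11-10 is within that limit.
(3) permitted from 2030-11-10 + 20 days = 2030-11-30 onward; done 2030-11-17 — 13 days too early.
That is the first point of non-compliance.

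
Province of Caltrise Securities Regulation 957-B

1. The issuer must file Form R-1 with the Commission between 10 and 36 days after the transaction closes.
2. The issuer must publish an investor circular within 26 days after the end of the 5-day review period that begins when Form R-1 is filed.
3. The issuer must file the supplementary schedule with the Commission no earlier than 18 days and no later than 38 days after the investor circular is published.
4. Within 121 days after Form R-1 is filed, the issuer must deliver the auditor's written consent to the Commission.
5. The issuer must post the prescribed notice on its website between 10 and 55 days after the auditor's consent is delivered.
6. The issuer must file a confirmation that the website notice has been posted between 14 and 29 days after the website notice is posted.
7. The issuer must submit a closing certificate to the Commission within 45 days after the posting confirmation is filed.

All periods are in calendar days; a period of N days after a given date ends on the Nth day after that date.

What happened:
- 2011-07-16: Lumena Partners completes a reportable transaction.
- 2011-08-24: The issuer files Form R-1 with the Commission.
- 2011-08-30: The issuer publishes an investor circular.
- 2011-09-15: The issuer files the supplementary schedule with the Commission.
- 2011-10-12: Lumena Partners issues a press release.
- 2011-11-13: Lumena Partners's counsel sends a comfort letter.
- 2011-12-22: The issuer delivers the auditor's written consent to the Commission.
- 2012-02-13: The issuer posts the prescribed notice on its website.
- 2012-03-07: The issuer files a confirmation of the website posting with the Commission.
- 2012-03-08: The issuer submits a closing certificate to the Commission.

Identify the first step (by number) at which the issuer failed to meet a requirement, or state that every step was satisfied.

Step 1

Step 1: the window is 10–36 days after 2011-07-16 (when the transaction closes), so 2011-07-26 through 2011-08-21; done 2011-08-24 — 3 days after the window closed.
The analysis stops there.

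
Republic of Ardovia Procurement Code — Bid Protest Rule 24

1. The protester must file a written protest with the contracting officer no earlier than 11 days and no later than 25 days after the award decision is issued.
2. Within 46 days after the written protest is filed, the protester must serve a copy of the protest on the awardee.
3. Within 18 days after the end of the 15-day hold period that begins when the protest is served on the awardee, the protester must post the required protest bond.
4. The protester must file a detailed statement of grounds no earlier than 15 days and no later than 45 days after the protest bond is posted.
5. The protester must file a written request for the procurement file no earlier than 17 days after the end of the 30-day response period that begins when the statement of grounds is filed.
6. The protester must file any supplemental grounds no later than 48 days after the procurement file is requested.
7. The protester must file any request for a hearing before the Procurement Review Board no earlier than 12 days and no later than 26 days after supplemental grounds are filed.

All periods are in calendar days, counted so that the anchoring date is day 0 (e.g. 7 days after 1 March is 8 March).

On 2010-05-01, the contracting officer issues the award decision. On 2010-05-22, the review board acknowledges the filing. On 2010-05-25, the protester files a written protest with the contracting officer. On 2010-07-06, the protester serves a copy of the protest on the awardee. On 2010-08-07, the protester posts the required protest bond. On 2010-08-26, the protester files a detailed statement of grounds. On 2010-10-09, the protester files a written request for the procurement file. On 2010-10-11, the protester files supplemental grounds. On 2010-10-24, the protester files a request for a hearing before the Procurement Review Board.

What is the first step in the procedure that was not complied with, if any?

Step 1: the window is 11–25 days after 2010-05-01 (when the award decision is issued), so 2010-05-12 through 2010-05-26; 2010-05-25 falls inside that range.
Step 2: 46 days after 2010-05-25 (when the written protest is filed) is 2010-07-10; done 2010-07-06 — timely.
Step 3: 18 days after 2010-07-21 (end of the 15-day hold period, which began when the protest is served on the awardee on 2010-07-06) is 2010-08-08; done 2010-08-07 — timely.
Step 4: the window is 15–45 days after 2010-08-07 (when the protest bond is posted), so 2010-08-22 through 2010-09-21; 2010-08-26 falls inside that range.
Step 5: the earliest permitted date is 17 days after 2010-09-25 (end of the 30-day response period, which began when the statement of grounds is filed on 2010-08-26), i.e. 2010-10-12; acted on 2010-10-09, 3 days prematurely.

Step 5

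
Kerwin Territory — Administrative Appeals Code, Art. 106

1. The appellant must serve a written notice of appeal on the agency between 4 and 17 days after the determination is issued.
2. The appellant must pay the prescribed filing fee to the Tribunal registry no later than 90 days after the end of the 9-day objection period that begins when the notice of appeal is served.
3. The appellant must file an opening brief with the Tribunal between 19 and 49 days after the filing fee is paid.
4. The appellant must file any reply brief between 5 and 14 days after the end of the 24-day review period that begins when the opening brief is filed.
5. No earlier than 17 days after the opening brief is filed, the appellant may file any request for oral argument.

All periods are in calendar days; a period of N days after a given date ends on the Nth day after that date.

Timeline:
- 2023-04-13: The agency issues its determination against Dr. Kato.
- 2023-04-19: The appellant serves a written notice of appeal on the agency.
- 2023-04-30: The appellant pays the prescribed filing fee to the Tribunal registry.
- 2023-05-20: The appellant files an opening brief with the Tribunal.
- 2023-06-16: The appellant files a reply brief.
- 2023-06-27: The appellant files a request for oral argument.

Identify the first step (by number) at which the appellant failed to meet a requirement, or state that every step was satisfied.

Step 4

Step 1 — 4 and 17 days from 2023-04-13 (when the determination is issued) are 2023-04-17 and 2023-04-30 respectively; done 2023-04-19 — within the window.
Step 2 — counting 90 days from 2023-04-28 (end of the 9-day objection period, which began when the notice of appeal is served on 2023-04-19) gives a deadline of 2023-07-27; completed 2023-04-30, before the deadline.
Step 3 — 19 and 49 days from 2023-04-30 (when the filing fee is paid) are 2023-05-19 and 2023-06-18 respectively; done 2023-05-20, which is between those dates.
Step 4 — 5 and 14 days from 2023-06-13 (end of the 24-day review period, which began when the opening brief is filed on 2023-05-20) are 2023-06-18 and 2023-06-27 respectively; 2023-06-16 is 2 days too early.
The analysis stops there.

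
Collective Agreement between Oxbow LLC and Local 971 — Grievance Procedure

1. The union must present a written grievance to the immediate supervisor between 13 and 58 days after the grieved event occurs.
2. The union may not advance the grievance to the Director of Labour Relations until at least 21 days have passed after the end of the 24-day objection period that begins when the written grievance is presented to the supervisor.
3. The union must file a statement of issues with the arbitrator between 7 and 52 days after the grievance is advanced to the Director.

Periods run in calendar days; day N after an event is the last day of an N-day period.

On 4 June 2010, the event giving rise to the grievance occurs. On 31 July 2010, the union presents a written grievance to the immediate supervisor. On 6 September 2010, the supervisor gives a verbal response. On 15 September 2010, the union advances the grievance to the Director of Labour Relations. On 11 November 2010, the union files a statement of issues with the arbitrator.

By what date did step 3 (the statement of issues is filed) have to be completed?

Step 3 runs from 15 September 2010, when the grievance is advanced to the Director. The window is 7–52 days after 15 September 2010; it closes on 6 November 2010.

6 November 2010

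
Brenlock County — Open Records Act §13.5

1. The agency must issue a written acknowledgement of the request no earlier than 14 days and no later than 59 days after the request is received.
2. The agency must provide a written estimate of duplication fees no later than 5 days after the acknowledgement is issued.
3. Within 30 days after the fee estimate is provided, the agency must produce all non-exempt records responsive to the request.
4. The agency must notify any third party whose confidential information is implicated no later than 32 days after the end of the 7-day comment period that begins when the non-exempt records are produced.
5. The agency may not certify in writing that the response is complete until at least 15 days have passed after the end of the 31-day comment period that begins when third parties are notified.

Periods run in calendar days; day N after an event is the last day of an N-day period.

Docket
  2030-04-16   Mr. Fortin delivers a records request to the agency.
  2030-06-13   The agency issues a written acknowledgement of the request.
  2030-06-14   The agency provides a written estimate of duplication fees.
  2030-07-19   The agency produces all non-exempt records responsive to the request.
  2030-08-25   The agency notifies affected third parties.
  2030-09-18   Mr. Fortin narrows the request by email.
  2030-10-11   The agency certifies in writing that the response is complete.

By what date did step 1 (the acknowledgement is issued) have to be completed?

2030-06-14

Step 1 runs from 2030-04-16, when the request is received. The window is 14–59 days after 2030-04-16; it closes on 2030-06-14.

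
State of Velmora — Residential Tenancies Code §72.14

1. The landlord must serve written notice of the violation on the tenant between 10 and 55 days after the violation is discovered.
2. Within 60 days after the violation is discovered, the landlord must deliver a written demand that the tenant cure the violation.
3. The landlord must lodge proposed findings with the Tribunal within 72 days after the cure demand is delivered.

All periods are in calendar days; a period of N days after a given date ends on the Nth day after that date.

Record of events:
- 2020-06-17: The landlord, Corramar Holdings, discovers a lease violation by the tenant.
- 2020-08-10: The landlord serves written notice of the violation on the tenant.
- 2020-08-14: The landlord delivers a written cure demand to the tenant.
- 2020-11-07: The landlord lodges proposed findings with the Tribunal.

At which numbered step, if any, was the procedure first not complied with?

Step 1: the window is 10–55 days after 2020-06-17 (when the violation is discovered), so 2020-06-27 through 2020-08-11; done 2020-08-10, which is between those dates.
Step 2: 60 days after 2020-06-17 (when the violation is discovered) is 2020-08-16; 2020-08-14 is within that limit.
Step 3: 72 days after 2020-08-14 (when the cure demand is delivered) is 2020-10-25; not done until 2020-11-07, 13 days after the deadline.
No need to go further; step 3 was not satisfied.

Step 3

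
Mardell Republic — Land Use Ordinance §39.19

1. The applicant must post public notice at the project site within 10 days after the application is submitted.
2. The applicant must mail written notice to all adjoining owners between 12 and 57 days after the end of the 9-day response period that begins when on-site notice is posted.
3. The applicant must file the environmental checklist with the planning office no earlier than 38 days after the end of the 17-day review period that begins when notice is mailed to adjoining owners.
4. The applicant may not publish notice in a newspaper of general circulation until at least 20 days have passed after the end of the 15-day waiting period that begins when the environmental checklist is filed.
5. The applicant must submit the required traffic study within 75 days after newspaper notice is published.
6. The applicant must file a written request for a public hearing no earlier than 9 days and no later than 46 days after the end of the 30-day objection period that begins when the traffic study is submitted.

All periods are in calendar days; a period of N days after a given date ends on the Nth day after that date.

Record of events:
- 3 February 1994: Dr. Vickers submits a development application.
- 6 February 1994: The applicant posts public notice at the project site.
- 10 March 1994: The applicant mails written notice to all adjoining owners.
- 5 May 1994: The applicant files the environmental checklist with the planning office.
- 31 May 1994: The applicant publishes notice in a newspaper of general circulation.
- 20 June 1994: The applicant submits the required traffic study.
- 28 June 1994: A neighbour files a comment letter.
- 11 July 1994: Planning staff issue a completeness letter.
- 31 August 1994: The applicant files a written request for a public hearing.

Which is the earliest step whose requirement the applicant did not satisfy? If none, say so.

Step 4

Step 1 — counting 10 days from 3 February 1994 (when the application is submitted) gives a deadline of 13 February 1994; 6 February 1994 is within that limit.
Step 2 — 12 and 57 days from 15 February 1994 (end of the 9-day response period, which began when on-site notice is posted on 6 February 1994) are 27 February 1994 and 13 April 1994 respectively; done 10 March 1994, which is between those dates.
Step 3 — must wait 38 days from 27 March 1994 (end of the 17-day review period, which began when notice is mailed to adjoining owners on 10 March 1994), so not before 4 May 1994; done 5 May 1994 — permitted.
Step 4 — must wait 20 days from 20 May 1994 (end of the 15-day waiting period, which began when the environmental checklist is filed on 5 May 1994), so not before 9 June 1994; 31 May 1994 is 9 days before the earliest permitted date.
The procedure was therefore not followed at step 4.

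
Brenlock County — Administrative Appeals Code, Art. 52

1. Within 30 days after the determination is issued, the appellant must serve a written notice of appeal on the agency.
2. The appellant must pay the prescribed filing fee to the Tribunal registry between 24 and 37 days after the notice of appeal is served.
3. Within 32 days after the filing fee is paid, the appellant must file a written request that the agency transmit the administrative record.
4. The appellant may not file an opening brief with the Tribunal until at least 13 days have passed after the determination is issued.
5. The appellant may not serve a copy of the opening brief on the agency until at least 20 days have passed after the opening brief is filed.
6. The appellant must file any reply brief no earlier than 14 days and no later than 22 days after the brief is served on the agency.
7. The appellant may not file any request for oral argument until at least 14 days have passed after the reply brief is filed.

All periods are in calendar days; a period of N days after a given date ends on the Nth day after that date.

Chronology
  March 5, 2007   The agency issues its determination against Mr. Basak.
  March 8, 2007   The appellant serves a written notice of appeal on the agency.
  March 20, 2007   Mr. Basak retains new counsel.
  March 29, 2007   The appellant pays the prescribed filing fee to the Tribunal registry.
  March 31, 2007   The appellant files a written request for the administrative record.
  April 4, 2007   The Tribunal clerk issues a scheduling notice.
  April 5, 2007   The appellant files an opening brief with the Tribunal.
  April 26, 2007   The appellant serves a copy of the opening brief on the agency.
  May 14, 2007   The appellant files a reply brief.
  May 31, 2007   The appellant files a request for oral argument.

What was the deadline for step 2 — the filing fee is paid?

April 14, 2007

Step 2 runs from March 8, 2007, when the notice of appeal is served. The window is 24–37 days after March 8, 2007; it closes on April 14, 2007.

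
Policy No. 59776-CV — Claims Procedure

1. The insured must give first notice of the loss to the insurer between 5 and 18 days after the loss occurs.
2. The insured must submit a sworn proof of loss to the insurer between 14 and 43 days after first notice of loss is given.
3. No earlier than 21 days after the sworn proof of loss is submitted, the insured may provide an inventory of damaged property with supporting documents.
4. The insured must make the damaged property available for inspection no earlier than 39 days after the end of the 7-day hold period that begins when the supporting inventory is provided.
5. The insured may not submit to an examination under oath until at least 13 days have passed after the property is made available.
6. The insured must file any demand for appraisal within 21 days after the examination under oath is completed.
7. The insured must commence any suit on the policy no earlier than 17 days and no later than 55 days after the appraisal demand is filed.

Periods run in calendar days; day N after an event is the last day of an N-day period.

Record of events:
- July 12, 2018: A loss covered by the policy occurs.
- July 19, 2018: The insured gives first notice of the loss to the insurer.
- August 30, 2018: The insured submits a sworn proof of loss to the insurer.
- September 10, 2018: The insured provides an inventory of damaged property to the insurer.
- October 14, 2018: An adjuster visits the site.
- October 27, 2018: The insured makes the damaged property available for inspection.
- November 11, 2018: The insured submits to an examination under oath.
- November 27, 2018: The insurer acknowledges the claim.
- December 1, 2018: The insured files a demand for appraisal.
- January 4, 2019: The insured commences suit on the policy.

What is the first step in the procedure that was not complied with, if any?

Step 3

Step 1 — 5 and 18 days from July 12, 2018 (when the loss occurs) are July 17, 2018 and July 30, 2018 respectively; done July 19, 2018 — within the window.
Step 2 — 14 and 43 days from July 19, 2018 (when first notice of loss is given) are August 2, 2018 and August 31, 2018 respectively; done August 30, 2018 — within the window.
Step 3 — must wait 21 days from August 30, 2018 (when the sworn proof of loss is submitted), so not before September 20, 2018; acted on September 10, 2018, 10 days prematurely.
The analysis stops there.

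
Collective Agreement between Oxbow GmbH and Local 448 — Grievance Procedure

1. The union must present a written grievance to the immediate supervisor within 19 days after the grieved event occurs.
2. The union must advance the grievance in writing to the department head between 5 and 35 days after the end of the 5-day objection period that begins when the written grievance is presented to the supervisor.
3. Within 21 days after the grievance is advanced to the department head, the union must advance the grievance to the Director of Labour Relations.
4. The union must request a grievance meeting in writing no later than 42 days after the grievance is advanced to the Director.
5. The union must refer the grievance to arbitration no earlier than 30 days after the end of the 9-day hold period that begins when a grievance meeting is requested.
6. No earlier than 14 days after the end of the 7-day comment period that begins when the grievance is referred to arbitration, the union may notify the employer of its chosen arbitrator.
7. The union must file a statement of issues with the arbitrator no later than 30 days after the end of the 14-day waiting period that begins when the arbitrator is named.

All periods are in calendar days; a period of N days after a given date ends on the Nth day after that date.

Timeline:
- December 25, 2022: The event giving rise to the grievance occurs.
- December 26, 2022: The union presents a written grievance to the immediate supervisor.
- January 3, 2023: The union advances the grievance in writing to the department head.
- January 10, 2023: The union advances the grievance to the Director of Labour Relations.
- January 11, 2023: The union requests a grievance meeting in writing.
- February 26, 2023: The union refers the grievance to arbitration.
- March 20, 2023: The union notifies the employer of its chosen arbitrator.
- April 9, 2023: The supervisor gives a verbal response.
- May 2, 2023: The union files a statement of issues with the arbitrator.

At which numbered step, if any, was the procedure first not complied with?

Step 2

Step 1: 19 days after December 25, 2022 (when the grieved event occurs) is January 13, 2023; done December 26, 2022 — timely.
Step 2: the window is 5–35 days after December 31, 2022 (end of the 5-day objection period, which began when the written grievance is presented to the supervisor on December 26, 2022), so January 5, 2023 through February 4, 2023; done January 3, 2023 — 2 days before the window opened.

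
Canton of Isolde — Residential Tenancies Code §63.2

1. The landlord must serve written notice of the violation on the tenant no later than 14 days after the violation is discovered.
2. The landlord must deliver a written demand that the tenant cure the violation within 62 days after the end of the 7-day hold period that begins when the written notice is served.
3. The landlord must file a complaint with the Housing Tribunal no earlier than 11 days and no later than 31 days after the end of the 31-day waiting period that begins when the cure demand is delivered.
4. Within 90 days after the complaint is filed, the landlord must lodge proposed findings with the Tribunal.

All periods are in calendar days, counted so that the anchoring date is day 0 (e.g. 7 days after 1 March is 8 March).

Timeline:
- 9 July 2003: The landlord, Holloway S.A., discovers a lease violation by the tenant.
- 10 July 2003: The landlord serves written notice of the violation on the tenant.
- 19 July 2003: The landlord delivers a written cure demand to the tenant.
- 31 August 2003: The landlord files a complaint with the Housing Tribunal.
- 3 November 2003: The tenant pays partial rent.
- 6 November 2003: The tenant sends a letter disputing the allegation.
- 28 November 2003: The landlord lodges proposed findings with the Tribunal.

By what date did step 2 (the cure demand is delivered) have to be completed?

The written notice is served on 10 July 2003; the 7-day hold period therefore ends 17 July 2003, and step 2 runs from that date. 62 days after 17 July 2003 is 17 September 2003.

17 September 2003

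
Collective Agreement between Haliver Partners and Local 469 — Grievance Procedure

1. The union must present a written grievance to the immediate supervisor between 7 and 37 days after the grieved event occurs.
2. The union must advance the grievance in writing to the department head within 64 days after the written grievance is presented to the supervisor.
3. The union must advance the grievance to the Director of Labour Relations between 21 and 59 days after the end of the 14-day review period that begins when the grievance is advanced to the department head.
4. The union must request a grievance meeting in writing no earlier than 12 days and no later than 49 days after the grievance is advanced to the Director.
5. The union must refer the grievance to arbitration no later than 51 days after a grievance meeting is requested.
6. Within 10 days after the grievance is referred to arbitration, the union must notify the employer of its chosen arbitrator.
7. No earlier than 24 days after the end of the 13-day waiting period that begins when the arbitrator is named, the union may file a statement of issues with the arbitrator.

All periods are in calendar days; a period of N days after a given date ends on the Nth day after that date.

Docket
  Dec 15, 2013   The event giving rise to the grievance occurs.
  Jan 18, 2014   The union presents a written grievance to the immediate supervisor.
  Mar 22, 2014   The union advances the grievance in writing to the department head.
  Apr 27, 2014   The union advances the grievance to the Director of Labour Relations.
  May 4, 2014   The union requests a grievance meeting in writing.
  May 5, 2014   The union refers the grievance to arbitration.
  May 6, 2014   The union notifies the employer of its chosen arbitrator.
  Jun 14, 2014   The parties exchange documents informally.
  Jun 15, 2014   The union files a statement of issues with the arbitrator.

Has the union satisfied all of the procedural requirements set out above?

No

Step 1: the window is 7–37 days after Dec 15, 2013 (when the grieved event occurs), so Dec 22, 2013 through Jan 21, 2014; Jan 18, 2014 falls inside that range.
Step 2: 64 days after Jan 18, 2014 (when the written grievance is presented to the supervisor) is Mar 23, 2014; Mar 22, 2014 is within that limit.
Step 3: the window is 21–59 days after Apr 5, 2014 (end of the 14-day review period, which began when the grievance is advanced to the department head on Mar 22, 2014), so Apr 26, 2014 through Jun 3, 2014; done Apr 27, 2014 — within the window.
Step 4: the window is 12–49 days after Apr 27, 2014 (when the grievance is advanced to the Director), so May 9, 2014 through Jun 15, 2014; May 4, 2014 is 5 days too early.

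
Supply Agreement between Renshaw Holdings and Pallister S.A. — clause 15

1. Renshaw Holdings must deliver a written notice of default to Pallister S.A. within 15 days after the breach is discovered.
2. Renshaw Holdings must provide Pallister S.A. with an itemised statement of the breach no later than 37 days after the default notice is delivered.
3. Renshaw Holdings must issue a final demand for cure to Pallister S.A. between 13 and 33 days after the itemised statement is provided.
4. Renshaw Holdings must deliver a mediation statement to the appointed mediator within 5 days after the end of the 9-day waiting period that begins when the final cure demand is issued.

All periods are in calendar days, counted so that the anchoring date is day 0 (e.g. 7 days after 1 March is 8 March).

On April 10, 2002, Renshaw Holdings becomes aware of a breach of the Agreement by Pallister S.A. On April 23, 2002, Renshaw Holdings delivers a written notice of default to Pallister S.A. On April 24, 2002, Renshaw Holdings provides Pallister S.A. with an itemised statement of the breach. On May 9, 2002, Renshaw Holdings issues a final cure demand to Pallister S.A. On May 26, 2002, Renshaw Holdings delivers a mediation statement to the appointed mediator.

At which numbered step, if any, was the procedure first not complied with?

Step 1: 15 days after April 10, 2002 (when the breach is discovered) is April 25, 2002; April 23, 2002 is within that limit.
Step 2: 37 days after April 23, 2002 (when the default notice is delivered) is May 30, 2002; completed April 24, 2002, before the deadline.
Step 3: the window is 13–33 days after April 24, 2002 (when the itemised statement is provided), so May 7, 2002 through May 27, 2002; done May 9, 2002, which is between those dates.
Step 4: 5 days after May 18, 2002 (end of the 9-day waiting period, which began when the final cure demand is issued on May 9, 2002) is May 23, 2002; done May 26, 2002 — 3 days late.
That is the first point of non-compliance.

Step 4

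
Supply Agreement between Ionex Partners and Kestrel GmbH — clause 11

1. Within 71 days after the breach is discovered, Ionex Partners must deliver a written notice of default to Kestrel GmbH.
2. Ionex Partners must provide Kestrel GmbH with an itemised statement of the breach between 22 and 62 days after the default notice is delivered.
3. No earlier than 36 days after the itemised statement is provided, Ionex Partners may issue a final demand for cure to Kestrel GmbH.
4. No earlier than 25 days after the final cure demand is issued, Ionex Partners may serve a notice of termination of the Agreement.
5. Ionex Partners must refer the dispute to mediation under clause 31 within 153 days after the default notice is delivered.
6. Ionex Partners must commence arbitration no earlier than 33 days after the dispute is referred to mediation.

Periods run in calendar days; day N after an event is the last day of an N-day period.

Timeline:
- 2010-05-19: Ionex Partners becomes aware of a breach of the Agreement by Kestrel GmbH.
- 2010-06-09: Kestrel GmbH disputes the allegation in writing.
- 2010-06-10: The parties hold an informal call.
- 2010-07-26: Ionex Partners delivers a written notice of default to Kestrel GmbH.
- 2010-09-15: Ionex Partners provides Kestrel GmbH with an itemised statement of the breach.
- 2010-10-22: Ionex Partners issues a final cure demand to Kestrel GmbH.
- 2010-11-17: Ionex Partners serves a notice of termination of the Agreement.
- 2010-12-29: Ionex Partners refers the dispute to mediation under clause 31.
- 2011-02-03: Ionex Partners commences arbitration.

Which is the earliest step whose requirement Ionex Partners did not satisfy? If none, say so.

Step 5

Step 1: 71 days after 2010-05-19 (when the breach is discovered) is 2010-07-29; done 2010-07-26 — timely.
Step 2: the window is 22–62 days after 2010-07-26 (when the default notice is delivered), so 2010-08-17 through 2010-09-26; 2010-09-15 falls inside that range.
Step 3: the earliest permitted date is 36 days after 2010-09-15 (when the itemised statement is provided), i.e. 2010-10-21; done 2010-10-22 — permitted.
Step 4: the earliest permitted date is 25 days after 2010-10-22 (when the final cure demand is issued), i.e. 2010-11-16; done 2010-11-17 — permitted.
Step 5: 153 days after 2010-07-26 (when the default notice is delivered) is 2010-12-26; not done until 2010-12-29, 3 days after the deadline.
No need to go further; step 5 was not satisfied.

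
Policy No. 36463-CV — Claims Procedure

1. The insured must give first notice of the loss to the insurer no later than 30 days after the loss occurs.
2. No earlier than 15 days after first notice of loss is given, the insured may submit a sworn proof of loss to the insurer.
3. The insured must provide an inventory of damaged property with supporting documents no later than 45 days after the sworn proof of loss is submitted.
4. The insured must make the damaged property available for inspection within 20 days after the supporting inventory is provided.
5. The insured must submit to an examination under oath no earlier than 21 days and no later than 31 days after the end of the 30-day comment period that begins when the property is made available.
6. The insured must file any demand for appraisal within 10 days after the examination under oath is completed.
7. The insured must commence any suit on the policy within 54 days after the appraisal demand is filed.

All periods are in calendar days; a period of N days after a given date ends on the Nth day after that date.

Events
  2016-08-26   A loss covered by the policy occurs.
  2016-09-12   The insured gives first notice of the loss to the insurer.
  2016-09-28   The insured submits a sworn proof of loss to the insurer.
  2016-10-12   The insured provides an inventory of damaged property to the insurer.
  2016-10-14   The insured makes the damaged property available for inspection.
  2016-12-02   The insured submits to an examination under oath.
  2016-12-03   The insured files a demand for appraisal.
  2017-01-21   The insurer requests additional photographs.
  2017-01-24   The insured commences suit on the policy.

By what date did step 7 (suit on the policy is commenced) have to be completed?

Step 7 runs from 2016-12-03, when the appraisal demand is filed. 54 days after 2016-12-03 is 2017-01-26.

2017-01-26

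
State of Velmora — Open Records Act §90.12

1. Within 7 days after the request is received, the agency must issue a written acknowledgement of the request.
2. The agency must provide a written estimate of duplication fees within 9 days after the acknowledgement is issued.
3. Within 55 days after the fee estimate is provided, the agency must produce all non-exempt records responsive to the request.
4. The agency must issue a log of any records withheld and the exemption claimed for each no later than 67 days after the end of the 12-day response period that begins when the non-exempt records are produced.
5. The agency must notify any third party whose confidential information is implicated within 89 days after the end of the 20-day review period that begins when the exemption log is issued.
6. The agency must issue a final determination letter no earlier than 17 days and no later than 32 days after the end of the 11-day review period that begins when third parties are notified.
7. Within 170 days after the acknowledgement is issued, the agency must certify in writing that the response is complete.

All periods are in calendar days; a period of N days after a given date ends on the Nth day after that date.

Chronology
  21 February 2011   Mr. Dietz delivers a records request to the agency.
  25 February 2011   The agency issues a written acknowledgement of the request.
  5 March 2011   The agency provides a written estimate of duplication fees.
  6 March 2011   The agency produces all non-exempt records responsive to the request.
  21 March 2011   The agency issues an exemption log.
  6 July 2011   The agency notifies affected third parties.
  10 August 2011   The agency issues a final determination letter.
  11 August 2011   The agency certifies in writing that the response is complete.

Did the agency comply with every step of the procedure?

Yes

Step 1: 7 days after 21 February 2011 (when the request is received) is 28 February 2011; completed 25 February 2011, before the deadline.
Step 2: 9 days after 25 February 2011 (when the acknowledgement is issued) is 6 March 2011; done 5 March 2011 — timely.
Step 3: 55 days after 5 March 2011 (when the fee estimate is provided) is 29 April 2011; completed 6 March 2011, before the deadline.
Step 4: 67 days after 18 March 2011 (end of the 12-day response period, which began when the non-exempt records are produced on 6 March 2011) is 24 May 2011; done 21 March 2011 — timely.
Step 5: 89 days after 10 April 2011 (end of the 20-day review period, which began when the exemption log is issued on 21 March 2011) is 8 July 2011; completed 6 July 2011, before the deadline.
Step 6: the window is 17–32 days after 17 July 2011 (end of the 11-day review period, which began when third parties are notified on 6 July 2011), so 3 August 2011 through 18 August 2011; done 10 August 2011 — within the window.
Step 7: 170 days after 25 February 2011 (when the acknowledgement is issued) is 14 August 2011; completed 11 August 2011, before the deadline.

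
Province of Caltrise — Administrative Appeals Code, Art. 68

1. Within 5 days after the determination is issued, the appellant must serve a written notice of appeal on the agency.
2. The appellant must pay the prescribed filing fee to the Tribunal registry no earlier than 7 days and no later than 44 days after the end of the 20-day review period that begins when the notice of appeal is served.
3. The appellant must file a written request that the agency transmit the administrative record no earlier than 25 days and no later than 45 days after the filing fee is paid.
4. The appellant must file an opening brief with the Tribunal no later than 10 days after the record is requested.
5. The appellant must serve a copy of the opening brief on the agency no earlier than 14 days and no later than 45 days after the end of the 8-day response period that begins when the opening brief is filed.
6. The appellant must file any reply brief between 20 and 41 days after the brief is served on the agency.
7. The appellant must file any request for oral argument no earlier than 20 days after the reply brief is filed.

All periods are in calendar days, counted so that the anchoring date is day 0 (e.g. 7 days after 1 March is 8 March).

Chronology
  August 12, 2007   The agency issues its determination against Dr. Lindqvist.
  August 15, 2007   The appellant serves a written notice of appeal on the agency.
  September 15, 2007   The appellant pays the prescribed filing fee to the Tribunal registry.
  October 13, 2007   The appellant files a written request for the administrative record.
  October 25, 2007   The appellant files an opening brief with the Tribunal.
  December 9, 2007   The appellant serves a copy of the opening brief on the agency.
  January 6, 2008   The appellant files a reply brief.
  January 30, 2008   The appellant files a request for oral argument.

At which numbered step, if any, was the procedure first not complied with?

Step 1: 5 days after August 12, 2007 (when the determination is issued) is August 17, 2007; completed August 15, 2007, before the deadline.
Step 2: the window is 7–44 days after September 4, 2007 (end of the 20-day review period, which began when the notice of appeal is served on August 15, 2007), so September 11, 2007 through October 18, 2007; September 15, 2007 falls inside that range.
Step 3: the window is 25–45 days after September 15, 2007 (when the filing fee is paid), so October 10, 2007 through October 30, 2007; done October 13, 2007, which is between those dates.
Step 4: 10 days after October 13, 2007 (when the record is requested) is October 23, 2007; done October 25, 2007 — 2 days late.

Step 4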